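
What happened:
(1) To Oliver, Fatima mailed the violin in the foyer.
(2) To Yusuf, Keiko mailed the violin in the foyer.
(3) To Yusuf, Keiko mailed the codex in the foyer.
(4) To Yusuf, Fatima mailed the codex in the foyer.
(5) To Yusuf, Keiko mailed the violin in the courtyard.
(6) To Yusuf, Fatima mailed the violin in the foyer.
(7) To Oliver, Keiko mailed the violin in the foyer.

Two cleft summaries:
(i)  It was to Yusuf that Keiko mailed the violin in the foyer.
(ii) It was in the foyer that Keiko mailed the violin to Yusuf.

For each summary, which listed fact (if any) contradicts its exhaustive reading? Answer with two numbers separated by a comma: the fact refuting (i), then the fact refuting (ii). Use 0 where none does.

7, 5

(i): focus "Yusuf". Looking for same agent, thing, setting (Keiko / the violin / in the foyer) with some other recipient — fact (7) has Oliver there. Refuted.
(ii): focus "in the foyer". Looking for same agent, thing, recipient (Keiko / the violin / Yusuf) with some other setting — fact (5) has in the courtyard there. Refuted.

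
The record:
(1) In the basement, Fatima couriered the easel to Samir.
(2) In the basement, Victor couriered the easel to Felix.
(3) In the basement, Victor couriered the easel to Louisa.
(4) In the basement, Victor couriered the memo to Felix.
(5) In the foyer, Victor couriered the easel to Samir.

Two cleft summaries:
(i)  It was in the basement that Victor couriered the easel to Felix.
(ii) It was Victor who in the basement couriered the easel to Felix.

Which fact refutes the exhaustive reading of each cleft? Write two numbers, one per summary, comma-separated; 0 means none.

(i): focus "in the basement". No fact shares Victor as agent and the easel as thing and Felix as recipient with a different setting. 0.
(ii): focus "Victor". No fact shares the easel as thing and Felix as recipient and in the basement as setting with a different agent. 0.

0, 0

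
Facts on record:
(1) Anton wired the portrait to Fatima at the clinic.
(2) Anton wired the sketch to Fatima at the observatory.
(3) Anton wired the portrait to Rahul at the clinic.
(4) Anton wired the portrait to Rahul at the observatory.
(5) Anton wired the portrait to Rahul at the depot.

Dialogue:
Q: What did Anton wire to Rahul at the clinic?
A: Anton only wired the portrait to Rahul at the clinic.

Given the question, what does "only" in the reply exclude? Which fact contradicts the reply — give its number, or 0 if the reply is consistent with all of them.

Answering "What did ...?" puts focus on the thing — here, "the portrait".
"Only" then excludes alternative things while the background — agent = Anton, recipient = Rahul, setting = at the clinic — is held fixed.
No fact keeps agent = Anton, recipient = Rahul, setting = at the clinic while changing the thing; every other fact differs on something backgrounded. The reply stands.
(Fact (1) would refute a reading with focus on the recipient — but that is not what the question asks.)

0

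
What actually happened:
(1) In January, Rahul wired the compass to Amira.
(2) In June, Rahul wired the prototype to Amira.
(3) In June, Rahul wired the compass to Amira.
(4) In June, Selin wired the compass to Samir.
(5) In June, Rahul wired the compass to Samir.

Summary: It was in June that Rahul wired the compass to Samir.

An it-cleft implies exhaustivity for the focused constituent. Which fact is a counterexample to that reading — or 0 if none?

0

Focus of the cleft: "in June" (the setting). Presupposed background: agent = Rahul, thing = the compass, recipient = Samir.
Exhaustivity: in June is the only setting satisfying that background.
Every other fact differs from the presupposition on some backgrounded slot, so none challenges the exhaustivity.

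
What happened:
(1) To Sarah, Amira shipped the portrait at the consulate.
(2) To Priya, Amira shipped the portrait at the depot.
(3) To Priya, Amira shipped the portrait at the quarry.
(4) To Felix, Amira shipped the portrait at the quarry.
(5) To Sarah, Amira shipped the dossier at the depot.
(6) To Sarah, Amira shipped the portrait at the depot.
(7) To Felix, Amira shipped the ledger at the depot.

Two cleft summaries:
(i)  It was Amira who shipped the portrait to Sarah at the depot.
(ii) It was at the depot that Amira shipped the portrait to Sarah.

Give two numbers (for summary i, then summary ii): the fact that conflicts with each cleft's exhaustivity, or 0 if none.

(i): focus "Amira". No fact shares the portrait as thing and Sarah as recipient and at the depot as setting with a different agent. 0.
(ii): focus "at the depot". Looking for Amira as agent and the portrait as thing and Sarah as recipient with some other setting — fact (1) has at the consulate there. Refuted.

0, 1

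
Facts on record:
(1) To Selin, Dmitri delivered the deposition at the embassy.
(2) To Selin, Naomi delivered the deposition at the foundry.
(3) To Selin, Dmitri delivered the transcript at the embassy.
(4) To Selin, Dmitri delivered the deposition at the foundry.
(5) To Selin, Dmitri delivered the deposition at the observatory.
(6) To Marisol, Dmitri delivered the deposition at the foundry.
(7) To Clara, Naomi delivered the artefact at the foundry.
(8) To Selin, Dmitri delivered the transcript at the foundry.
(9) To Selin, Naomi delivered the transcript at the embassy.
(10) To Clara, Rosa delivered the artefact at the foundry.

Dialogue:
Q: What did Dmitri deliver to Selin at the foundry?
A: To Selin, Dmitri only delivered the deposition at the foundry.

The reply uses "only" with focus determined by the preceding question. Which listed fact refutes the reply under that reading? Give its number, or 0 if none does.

8

Answering "What did ...?" puts focus on the thing — here, "the deposition".
"Only" then excludes alternative things while the background — agent = Dmitri, recipient = Selin, setting = at the foundry — is held fixed.
Fact (8) shares the background with a different thing (the transcript) — counterexample.
(Fact (1) would refute a reading with focus on the setting — but that is not what the question asks.)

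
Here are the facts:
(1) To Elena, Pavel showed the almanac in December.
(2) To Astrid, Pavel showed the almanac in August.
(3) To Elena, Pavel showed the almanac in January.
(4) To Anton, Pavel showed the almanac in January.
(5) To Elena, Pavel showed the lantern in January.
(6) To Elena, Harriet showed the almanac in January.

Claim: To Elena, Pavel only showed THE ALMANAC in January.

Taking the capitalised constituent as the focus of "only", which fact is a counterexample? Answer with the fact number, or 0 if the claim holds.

5

The capitals mark "the almanac" as focus. So "only" rules out other things, with the rest (Pavel as agent and Elena as recipient and in January as setting) as background.
Fact (5) shares the background but differs in thing (the lantern) — a counterexample.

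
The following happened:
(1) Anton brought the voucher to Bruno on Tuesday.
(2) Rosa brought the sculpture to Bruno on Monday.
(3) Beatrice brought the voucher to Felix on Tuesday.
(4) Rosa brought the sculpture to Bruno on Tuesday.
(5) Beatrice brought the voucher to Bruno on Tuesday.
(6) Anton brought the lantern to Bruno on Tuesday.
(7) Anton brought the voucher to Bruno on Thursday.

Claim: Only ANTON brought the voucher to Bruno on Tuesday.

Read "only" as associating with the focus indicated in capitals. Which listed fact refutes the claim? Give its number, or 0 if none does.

5

The capitals mark "Anton" as focus. So "only" rules out other agents, with the rest (thing = the voucher, recipient = Bruno, setting = on Tuesday) as background.
Fact (5) matches on thing = the voucher, recipient = Bruno, setting = on Tuesday, but has agent = Beatrice instead. That refutes the claim.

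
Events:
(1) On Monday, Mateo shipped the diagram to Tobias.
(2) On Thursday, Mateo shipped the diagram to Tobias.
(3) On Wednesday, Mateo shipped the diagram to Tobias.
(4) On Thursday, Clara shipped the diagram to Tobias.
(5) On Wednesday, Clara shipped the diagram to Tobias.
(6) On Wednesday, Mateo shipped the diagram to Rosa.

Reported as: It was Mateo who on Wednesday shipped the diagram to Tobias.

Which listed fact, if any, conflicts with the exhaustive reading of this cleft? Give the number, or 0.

5

Focus of the cleft: "Mateo" (the agent). Presupposed background: same thing, recipient, setting (the diagram / Tobias / on Wednesday).
Exhaustivity: Mateo is the only agent satisfying that background.
Fact (5) shares the background but with agent = Clara; exhaustivity is violated.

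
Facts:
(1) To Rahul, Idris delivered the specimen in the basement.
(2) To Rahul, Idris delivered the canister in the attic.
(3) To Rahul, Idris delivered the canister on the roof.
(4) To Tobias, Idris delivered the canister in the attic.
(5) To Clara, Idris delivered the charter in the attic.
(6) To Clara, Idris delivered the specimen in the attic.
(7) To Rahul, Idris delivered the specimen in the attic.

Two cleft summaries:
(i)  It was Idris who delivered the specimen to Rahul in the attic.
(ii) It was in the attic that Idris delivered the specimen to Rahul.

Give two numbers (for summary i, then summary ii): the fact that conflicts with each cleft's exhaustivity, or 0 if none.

0, 1

(i): focus "Idris". No fact shares same thing, recipient, setting (the specimen / Rahul / in the attic) with a different agent. 0.
(ii): focus "in the attic". Looking for same agent, thing, recipient (Idris / the specimen / Rahul) with some other setting — fact (1) has in the basement there. Refuted.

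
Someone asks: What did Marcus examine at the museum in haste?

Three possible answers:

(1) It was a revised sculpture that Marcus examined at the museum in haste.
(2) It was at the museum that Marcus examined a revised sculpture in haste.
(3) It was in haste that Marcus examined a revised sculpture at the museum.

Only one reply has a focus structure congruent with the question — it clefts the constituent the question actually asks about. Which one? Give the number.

The question word "what" targets the direct object.
Option (1) clefts "a revised sculpture" — that matches what the question asks about.
Option (2) clefts "at the museum" — the location, not what was asked.
Option (3) clefts "in haste" — the manner, not what was asked.
So the congruent reply is (1).

1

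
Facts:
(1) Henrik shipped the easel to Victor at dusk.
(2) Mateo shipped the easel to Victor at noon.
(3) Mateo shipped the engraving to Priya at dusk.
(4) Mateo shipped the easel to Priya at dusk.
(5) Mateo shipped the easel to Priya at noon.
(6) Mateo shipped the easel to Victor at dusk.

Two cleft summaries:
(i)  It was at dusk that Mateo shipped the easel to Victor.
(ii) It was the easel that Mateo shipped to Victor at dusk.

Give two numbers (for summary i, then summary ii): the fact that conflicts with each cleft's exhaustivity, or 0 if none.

Summary (i) focuses "at dusk" (the setting); background same agent, thing, recipient (Mateo / the easel / Victor). Fact (2) matches that background with setting = at noon — refutes (i).
Summary (ii) focuses "the easel" (the thing); background same agent, recipient, setting (Mateo / Victor / at dusk). No fact matches that background with a different thing, so 0.

2, 0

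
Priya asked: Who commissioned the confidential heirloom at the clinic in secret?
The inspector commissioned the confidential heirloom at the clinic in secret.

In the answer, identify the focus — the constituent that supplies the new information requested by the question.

The wh-word "who" asks about the subject (agent).
In the answer, "the confidential heirloom", "at the clinic" and "in secret" are given — repeated from the question.
The constituent filling the subject (agent) gap is "the inspector"; that is the focus and would carry nuclear stress.

the inspector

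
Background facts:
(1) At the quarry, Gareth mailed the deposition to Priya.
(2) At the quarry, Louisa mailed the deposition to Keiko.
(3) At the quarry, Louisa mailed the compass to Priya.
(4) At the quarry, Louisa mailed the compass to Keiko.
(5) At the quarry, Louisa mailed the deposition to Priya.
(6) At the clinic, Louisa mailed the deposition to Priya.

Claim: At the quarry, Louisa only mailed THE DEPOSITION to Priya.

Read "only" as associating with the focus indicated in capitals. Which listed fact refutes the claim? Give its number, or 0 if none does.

Focus (in capitals) is "the deposition" — the thing. "Only" excludes alternative things while holding fixed Louisa as agent and Priya as recipient and at the quarry as setting.
Fact (3) shares the background but differs in thing (the compass) — a counterexample.

3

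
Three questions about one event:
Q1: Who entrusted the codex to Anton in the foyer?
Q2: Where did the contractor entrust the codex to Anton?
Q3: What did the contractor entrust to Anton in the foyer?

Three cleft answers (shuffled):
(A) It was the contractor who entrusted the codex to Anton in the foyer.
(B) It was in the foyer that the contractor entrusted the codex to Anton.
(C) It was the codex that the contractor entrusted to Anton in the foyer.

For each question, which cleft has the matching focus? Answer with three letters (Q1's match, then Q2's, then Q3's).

Q1 asks about the subject (agent); cleft (A) focuses "the contractor", which is the subject (agent) — so Q1 → A.
Q2 asks about the location; cleft (B) focuses "in the foyer", which is the location — so Q2 → B.
Q3 asks about the direct object; cleft (C) focuses "the codex", which is the direct object — so Q3 → C.
Mapping: Q1→A, Q2→B, Q3→C.

ABC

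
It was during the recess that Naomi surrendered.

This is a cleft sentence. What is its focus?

during the recess

In an it-cleft "It was X that/who ...", the clefted constituent X is the focus; the that/who-clause expresses the presupposed open proposition.
Here the focus is "during the recess". The backgrounded (presupposed) material includes "Naomi".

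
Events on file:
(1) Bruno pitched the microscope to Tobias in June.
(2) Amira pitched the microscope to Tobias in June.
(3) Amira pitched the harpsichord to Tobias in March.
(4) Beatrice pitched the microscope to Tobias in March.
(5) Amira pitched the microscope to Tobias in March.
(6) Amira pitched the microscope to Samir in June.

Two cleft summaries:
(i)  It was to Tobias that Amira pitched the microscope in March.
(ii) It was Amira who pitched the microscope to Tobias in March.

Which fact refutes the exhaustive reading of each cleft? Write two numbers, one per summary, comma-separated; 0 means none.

(i): focus "Tobias". No fact shares same agent, thing, setting (Amira / the microscope / in March) with a different recipient. 0.
(ii): focus "Amira". Looking for same thing, recipient, setting (the microscope / Tobias / in March) with some other agent — fact (4) has Beatrice there. Refuted.

0, 4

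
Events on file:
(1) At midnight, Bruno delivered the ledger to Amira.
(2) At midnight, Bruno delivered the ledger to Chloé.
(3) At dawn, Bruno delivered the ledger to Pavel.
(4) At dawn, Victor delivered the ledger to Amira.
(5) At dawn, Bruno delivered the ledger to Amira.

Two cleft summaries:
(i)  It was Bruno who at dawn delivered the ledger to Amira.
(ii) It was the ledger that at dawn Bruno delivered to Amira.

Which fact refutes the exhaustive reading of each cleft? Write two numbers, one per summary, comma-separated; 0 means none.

(i): focus "Bruno". Looking for same thing, recipient, setting (the ledger / Amira / at dawn) with some other agent — fact (4) has Victor there. Refuted.
(ii): focus "the ledger". No fact shares same agent, recipient, setting (Bruno / Amira / at dawn) with a different thing. 0.

4, 0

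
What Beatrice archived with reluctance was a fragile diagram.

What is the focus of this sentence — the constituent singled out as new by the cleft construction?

a fragile diagram

In a pseudo-cleft "What ... was X", the post-copular constituent X is the focus.
Here the focus is "a fragile diagram". The backgrounded (presupposed) material includes "Beatrice" and "with reluctance".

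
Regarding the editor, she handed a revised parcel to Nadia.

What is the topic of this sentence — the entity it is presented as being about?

the editor

The construction explicitly marks "the editor" as what the sentence is about — the topic.
The remainder of the clause is the comment (what is said about the topic).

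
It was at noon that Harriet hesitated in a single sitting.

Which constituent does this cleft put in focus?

In an it-cleft "It was X that/who ...", the clefted constituent X is the focus; the that/who-clause expresses the presupposed open proposition.
Here the focus is "at noon". The backgrounded (presupposed) material includes "Harriet" and "in a single sitting".

at noon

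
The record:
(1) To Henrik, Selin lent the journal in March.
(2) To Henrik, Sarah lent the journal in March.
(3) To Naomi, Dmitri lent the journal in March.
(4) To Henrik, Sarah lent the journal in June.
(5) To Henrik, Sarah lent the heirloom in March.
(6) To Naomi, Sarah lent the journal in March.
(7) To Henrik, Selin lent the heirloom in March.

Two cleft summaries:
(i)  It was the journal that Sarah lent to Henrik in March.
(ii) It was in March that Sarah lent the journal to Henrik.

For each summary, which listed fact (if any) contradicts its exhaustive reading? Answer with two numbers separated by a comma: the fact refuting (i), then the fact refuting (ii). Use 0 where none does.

5, 4

Summary (i) focuses "the journal" (the thing); background agent = Sarah, recipient = Henrik, setting = in March. Fact (5) matches that background with thing = the heirloom — refutes (i).
Summary (ii) focuses "in March" (the setting); background agent = Sarah, thing = the journal, recipient = Henrik. Fact (4) matches that background with setting = in June — refutes (ii).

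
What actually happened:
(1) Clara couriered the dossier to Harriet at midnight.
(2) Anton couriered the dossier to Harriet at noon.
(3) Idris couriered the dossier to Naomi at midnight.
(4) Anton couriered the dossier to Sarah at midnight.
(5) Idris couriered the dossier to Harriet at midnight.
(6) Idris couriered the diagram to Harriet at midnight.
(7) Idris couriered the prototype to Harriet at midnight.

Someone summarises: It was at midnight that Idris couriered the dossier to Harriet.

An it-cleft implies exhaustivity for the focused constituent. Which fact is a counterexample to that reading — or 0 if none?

0

Focus of the cleft: "at midnight" (the setting). Presupposed background: Idris as agent and the dossier as thing and Harriet as recipient.
The exhaustive reading says no other setting fits that background.
Every other fact differs from the presupposition on some backgrounded slot, so none challenges the exhaustivity.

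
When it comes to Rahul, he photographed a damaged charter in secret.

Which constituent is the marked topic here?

Rahul

The construction explicitly marks "Rahul" as what the sentence is about — the topic.
The remainder of the clause is the comment (what is said about the topic).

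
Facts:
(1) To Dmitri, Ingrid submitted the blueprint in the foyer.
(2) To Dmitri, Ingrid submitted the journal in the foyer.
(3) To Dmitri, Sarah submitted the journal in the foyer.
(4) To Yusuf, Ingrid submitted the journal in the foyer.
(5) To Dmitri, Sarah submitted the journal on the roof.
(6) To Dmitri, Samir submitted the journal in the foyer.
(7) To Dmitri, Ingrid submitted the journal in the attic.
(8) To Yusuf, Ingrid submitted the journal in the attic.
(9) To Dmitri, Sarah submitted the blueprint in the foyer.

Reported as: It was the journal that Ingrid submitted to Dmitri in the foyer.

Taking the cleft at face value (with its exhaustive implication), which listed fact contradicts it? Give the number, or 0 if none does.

The cleft puts "the journal" in focus and presupposes the open proposition with agent = Ingrid, recipient = Dmitri, setting = in the foyer.
Exhaustivity: the journal is the only thing satisfying that background.
Fact (1) shares the background but with thing = the blueprint; exhaustivity is violated.

1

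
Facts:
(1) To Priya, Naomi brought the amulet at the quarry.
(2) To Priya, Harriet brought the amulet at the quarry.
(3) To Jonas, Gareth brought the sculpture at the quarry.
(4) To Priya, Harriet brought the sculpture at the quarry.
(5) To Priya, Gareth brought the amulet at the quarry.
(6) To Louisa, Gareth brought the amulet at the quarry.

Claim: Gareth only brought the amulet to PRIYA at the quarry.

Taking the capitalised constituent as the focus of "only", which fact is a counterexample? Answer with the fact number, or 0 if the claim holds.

6

The capitals mark "Priya" as focus. So "only" rules out other recipients, with the rest (agent = Gareth, thing = the amulet, setting = at the quarry) as background.
Fact (6) shares the background but differs in recipient (Louisa) — a counterexample.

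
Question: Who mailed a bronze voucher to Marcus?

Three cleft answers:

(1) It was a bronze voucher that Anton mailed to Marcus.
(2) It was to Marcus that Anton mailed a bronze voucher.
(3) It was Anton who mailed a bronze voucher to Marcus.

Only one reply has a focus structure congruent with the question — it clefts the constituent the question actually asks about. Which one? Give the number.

The question word "who" targets the subject (agent).
Option (1) clefts "a bronze voucher" — the direct object, not what was asked.
Option (2) clefts "to Marcus" — the recipient, not what was asked.
Option (3) clefts "Anton" — that matches what the question asks about.
So the congruent reply is (3).

3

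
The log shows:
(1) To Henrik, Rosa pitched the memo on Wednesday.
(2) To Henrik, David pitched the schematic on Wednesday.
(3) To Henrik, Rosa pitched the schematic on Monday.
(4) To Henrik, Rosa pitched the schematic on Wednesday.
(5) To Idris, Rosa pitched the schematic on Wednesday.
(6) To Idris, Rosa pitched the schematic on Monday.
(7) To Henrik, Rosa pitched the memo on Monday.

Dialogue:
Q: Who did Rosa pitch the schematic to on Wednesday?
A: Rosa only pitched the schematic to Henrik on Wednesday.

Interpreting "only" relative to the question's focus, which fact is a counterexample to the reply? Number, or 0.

Answering "Who did ... to ...?" puts focus on the recipient — here, "Henrik".
So "only" ranges over recipients; the rest (Rosa as agent and the schematic as thing and on Wednesday as setting) is presupposed.
Fact (5) keeps Rosa as agent and the schematic as thing and on Wednesday as setting but has recipient = Idris; that refutes the reply.
(Fact (1) would refute a reading with focus on the thing — but that is not what the question asks.)

5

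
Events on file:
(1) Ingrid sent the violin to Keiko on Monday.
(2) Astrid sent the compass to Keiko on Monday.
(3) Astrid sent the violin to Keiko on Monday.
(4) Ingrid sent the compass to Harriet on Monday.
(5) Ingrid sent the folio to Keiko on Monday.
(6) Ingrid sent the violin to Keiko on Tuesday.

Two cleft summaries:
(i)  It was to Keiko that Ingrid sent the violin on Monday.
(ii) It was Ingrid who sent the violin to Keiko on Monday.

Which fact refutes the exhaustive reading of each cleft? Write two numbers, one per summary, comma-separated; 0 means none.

0, 3

Summary (i) focuses "Keiko" (the recipient); background Ingrid as agent and the violin as thing and on Monday as setting. No fact matches that background with a different recipient, so 0.
Summary (ii) focuses "Ingrid" (the agent); background the violin as thing and Keiko as recipient and on Monday as setting. Fact (3) matches that background with agent = Astrid — refutes (ii).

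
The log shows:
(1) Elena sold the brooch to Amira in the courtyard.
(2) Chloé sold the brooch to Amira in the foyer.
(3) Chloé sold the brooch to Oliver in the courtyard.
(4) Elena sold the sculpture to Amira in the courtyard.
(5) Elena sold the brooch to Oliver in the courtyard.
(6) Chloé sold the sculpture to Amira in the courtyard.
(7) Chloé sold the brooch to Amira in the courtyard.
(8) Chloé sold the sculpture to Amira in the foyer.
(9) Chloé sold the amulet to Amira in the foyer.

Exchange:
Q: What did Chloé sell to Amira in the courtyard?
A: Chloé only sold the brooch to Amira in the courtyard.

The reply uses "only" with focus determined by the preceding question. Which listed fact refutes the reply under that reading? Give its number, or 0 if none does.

6

The question "What did ...?" targets the thing, so in the reply the focus falls on "the brooch".
"Only" then excludes alternative things while the background — same agent, recipient, setting (Chloé / Amira / in the courtyard) — is held fixed.
Fact (6) shares the background with a different thing (the sculpture) — counterexample.
(Fact (2) would refute a reading with focus on the setting — but that is not what the question asks.)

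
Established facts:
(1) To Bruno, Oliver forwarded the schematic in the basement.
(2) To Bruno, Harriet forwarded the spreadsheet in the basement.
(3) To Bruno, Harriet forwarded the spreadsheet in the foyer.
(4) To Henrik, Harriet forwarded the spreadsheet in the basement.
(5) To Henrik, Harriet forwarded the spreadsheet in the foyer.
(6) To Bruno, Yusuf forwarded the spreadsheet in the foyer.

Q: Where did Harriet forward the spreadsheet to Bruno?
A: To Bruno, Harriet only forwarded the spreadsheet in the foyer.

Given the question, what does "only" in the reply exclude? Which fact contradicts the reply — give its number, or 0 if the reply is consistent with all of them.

Answering "Where did ...?" puts focus on the setting — here, "in the foyer".
"Only" then excludes alternative settings while the background — agent = Harriet, thing = the spreadsheet, recipient = Bruno — is held fixed.
Fact (2) keeps agent = Harriet, thing = the spreadsheet, recipient = Bruno but has setting = in the basement; that refutes the reply.
(Fact (5) would refute a reading with focus on the recipient — but that is not what the question asks.)

2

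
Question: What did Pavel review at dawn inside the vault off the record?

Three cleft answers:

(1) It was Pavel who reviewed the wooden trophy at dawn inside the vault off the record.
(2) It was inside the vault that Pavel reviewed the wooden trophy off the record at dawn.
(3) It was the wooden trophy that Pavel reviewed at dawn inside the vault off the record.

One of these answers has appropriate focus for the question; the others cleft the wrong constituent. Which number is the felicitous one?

The question word "what" targets the direct object.
Option (1) clefts "Pavel" — the subject (agent), not what was asked.
Option (2) clefts "inside the vault" — the location, not what was asked.
Option (3) clefts "the wooden trophy" — that matches what the question asks about.
So the congruent reply is (3).

3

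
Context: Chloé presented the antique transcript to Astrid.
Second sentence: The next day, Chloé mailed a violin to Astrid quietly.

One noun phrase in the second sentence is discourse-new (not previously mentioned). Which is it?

"Chloé" and "Astrid" in the second sentence are given — already mentioned in the context.
"a violin" has no antecedent in the context; it is discourse-new (the indefinite article also signals a new referent).

a violin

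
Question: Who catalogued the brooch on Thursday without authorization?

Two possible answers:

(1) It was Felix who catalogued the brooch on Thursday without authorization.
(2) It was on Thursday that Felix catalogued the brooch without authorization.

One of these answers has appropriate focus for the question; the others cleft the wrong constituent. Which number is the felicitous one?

1

The question word "who" targets the subject (agent).
Option (1) clefts "Felix" — that matches what the question asks about.
Option (2) clefts "on Thursday" — the time, not what was asked.
So the congruent reply is (1).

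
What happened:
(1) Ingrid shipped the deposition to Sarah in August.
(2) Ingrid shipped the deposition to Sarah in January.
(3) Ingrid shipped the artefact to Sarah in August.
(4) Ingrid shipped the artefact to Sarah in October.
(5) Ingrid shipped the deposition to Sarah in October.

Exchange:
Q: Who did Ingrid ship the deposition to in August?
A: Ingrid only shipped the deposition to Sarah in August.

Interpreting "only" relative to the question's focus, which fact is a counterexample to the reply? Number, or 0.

Answering "Who did ... to ...?" puts focus on the recipient — here, "Sarah".
"Only" then excludes alternative recipients while the background — same agent, thing, setting (Ingrid / the deposition / in August) — is held fixed.
No fact keeps same agent, thing, setting (Ingrid / the deposition / in August) while changing the recipient; every other fact differs on something backgrounded. The reply stands.
(Fact (2) would refute a reading with focus on the setting — but that is not what the question asks.)

0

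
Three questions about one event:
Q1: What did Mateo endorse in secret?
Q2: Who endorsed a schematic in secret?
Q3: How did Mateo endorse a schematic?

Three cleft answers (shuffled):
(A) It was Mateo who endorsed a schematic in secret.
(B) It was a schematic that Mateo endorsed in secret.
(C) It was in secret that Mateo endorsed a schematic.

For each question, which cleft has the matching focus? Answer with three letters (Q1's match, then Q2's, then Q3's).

BAC

Q1 asks about the direct object; cleft (B) focuses "a schematic", which is the direct object — so Q1 → B.
Q2 asks about the subject (agent); cleft (A) focuses "Mateo", which is the subject (agent) — so Q2 → A.
Q3 asks about the manner; cleft (C) focuses "in secret", which is the manner — so Q3 → C.
Mapping: Q1→B, Q2→A, Q3→C.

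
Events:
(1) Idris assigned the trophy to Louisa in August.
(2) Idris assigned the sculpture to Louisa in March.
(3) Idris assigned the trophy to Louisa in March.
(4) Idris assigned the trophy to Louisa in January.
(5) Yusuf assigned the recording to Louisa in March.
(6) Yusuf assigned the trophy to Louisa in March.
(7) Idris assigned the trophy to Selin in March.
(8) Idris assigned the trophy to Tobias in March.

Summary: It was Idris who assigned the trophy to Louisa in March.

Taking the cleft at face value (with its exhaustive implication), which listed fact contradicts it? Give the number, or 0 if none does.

Focus of the cleft: "Idris" (the agent). Presupposed background: the trophy as thing and Louisa as recipient and in March as setting.
The exhaustive reading says no other agent fits that background.
But fact (6) also has the trophy as thing and Louisa as recipient and in March as setting, with agent = Yusuf — so the exhaustive reading fails.

6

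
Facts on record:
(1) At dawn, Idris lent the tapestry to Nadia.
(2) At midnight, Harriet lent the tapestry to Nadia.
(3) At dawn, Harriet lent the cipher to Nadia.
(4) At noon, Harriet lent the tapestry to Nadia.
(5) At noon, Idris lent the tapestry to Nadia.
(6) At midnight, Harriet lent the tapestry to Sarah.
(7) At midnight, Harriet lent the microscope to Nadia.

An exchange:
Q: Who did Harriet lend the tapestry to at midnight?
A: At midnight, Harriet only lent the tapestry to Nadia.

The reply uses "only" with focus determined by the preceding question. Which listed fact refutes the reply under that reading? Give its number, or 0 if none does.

6

The question "Who did ... to ...?" targets the recipient, so in the reply the focus falls on "Nadia".
So "only" ranges over recipients; the rest (Harriet as agent and the tapestry as thing and at midnight as setting) is presupposed.
Fact (6) keeps Harriet as agent and the tapestry as thing and at midnight as setting but has recipient = Sarah; that refutes the reply.
(Fact (4) would refute a reading with focus on the setting — but that is not what the question asks.)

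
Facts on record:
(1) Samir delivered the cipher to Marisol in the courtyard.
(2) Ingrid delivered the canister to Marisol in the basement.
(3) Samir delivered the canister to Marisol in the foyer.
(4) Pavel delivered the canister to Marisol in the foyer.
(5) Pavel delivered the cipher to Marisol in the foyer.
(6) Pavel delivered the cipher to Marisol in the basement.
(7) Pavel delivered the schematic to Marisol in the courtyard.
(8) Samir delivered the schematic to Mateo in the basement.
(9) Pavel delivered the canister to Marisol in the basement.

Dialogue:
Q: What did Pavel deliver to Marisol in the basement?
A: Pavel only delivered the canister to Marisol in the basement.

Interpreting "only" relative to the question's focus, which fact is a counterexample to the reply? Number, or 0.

6

The question "What did ...?" targets the thing, so in the reply the focus falls on "the canister".
So "only" ranges over things; the rest (agent = Pavel, recipient = Marisol, setting = in the basement) is presupposed.
Fact (6) keeps agent = Pavel, recipient = Marisol, setting = in the basement but has thing = the cipher; that refutes the reply.
(Fact (4) would refute a reading with focus on the setting — but that is not what the question asks.)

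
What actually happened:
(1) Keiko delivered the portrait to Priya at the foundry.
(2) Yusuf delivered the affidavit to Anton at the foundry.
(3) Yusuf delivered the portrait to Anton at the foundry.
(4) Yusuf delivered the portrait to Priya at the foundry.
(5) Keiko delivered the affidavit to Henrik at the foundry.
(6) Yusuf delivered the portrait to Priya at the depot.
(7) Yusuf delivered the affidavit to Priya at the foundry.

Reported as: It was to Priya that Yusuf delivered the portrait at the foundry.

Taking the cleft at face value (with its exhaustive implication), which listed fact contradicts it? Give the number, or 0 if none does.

Focus of the cleft: "Priya" (the recipient). Presupposed background: Yusuf as agent and the portrait as thing and at the foundry as setting.
Exhaustivity: Priya is the only recipient satisfying that background.
But fact (3) also has Yusuf as agent and the portrait as thing and at the foundry as setting, with recipient = Anton — so the exhaustive reading fails.

3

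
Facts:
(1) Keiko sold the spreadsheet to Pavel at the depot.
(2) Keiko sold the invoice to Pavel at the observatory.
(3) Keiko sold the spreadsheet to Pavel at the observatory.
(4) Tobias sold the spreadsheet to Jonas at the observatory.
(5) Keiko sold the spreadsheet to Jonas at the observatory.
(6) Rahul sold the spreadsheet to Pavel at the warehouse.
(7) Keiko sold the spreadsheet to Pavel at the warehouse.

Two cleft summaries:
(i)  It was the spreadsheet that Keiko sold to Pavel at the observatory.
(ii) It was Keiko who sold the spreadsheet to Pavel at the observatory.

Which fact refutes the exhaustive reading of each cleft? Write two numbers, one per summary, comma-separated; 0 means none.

2, 0

(i): focus "the spreadsheet". Looking for agent = Keiko, recipient = Pavel, setting = at the observatory with some other thing — fact (2) has the invoice there. Refuted.
(ii): focus "Keiko". No fact shares thing = the spreadsheet, recipient = Pavel, setting = at the observatory with a different agent. 0.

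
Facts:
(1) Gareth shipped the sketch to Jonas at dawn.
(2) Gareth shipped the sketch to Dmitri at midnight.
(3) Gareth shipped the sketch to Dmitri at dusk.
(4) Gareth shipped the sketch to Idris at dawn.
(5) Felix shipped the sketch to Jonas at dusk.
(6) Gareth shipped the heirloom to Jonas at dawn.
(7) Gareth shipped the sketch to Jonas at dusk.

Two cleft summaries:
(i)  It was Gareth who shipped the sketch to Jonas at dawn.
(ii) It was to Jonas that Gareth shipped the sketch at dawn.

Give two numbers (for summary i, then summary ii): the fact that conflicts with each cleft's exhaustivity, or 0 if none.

0, 4

Summary (i) focuses "Gareth" (the agent); background the sketch as thing and Jonas as recipient and at dawn as setting. No fact matches that background with a different agent, so 0.
Summary (ii) focuses "Jonas" (the recipient); background Gareth as agent and the sketch as thing and at dawn as setting. Fact (4) matches that background with recipient = Idris — refutes (ii).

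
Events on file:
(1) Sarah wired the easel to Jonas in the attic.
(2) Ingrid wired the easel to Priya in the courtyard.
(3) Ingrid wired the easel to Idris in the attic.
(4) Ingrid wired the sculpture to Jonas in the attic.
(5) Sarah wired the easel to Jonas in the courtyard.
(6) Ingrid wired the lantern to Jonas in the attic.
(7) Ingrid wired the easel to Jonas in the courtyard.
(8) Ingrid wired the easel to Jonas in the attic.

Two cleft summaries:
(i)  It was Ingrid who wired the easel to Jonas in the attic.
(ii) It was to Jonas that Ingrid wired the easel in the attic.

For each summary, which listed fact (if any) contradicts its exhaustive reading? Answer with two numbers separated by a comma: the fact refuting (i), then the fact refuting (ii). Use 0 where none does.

(i): focus "Ingrid". Looking for the easel as thing and Jonas as recipient and in the attic as setting with some other agent — fact (1) has Sarah there. Refuted.
(ii): focus "Jonas". Looking for Ingrid as agent and the easel as thing and in the attic as setting with some other recipient — fact (3) has Idris there. Refuted.

1, 3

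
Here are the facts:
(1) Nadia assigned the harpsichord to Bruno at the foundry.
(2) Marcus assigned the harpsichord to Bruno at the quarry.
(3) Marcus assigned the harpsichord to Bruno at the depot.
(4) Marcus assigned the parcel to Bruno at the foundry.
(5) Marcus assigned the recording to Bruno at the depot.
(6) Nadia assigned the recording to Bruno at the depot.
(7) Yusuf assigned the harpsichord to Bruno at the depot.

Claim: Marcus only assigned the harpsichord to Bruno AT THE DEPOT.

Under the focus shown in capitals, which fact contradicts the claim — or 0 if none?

2

Focus (in capitals) is "at the depot" — the setting. "Only" excludes alternative settings while holding fixed agent = Marcus, thing = the harpsichord, recipient = Bruno.
Fact (2) shares the background but differs in setting (at the quarry) — a counterexample.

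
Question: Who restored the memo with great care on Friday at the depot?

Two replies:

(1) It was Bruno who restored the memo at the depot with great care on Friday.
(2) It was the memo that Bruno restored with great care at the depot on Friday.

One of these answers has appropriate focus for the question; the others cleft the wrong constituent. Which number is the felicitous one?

The question word "who" targets the subject (agent).
Option (1) clefts "Bruno" — that matches what the question asks about.
Option (2) clefts "the memo" — the direct object, not what was asked.
So the congruent reply is (1).

1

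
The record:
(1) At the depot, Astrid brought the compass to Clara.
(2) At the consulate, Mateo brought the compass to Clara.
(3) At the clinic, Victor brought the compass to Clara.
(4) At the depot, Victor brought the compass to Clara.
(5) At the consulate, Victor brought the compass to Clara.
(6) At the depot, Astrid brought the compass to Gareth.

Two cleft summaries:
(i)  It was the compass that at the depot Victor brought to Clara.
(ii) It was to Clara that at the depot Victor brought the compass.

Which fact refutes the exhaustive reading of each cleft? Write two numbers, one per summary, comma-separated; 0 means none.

Summary (i) focuses "the compass" (the thing); background same agent, recipient, setting (Victor / Clara / at the depot). No fact matches that background with a different thing, so 0.
Summary (ii) focuses "Clara" (the recipient); background same agent, thing, setting (Victor / the compass / at the depot). No fact matches that background with a different recipient, so 0.

0, 0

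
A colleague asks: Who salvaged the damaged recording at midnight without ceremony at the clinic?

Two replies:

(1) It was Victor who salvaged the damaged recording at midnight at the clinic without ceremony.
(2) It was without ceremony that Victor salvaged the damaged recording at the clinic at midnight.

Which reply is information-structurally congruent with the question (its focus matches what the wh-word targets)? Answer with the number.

1

The question word "who" targets the subject (agent).
Option (1) clefts "Victor" — that matches what the question asks about.
Option (2) clefts "without ceremony" — the manner, not what was asked.
So the congruent reply is (1).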